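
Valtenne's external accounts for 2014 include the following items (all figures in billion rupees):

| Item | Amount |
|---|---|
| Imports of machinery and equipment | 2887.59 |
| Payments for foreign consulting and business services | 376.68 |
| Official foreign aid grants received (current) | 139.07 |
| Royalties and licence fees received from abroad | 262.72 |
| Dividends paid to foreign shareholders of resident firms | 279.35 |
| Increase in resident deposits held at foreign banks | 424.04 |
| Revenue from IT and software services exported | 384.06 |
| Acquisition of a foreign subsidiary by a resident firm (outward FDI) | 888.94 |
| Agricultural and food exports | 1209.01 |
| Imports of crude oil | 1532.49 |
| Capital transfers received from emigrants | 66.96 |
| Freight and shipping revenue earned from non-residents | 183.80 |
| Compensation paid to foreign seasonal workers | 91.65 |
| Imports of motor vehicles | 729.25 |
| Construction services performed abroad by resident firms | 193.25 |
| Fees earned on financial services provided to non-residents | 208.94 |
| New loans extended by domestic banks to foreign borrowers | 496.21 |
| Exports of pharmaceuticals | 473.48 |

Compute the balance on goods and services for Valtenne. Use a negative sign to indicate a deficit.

-2610.75

Goods: 1209.01 - 2887.59 + 473.48 - 1532.49 - 729.25 = -3466.84
Services: 193.25 + 384.06 + 183.80 + 208.94 - 376.68 + 262.72 = 856.09
Trade balance = -3466.84 + 856.09 = -2610.75
(Excluded from the trade balance — secondary income: official foreign aid grants received (current) 139.07; primary income: dividends paid to foreign shareholders of resident firms 279.35, compensation paid to foreign seasonal workers 91.65; financial account: increase in resident deposits held at foreign banks 424.04, acquisition of a foreign subsidiary by a resident firm (outward FDI) 888.94, new loans extended by domestic banks to foreign borrowers 496.21; capital account: capital transfers received from emigrants 66.96.)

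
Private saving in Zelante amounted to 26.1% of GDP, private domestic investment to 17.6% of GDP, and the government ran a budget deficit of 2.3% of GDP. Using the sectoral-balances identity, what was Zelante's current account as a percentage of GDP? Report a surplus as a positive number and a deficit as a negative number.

By the sectoral-balances identity, CA = (S_private - I) + (T - G).
Private balance = 26.1 - 17.6 = 8.5
Government balance (T - G) = -2.3
CA = 8.5 + (-2.3) = 6.2

6.2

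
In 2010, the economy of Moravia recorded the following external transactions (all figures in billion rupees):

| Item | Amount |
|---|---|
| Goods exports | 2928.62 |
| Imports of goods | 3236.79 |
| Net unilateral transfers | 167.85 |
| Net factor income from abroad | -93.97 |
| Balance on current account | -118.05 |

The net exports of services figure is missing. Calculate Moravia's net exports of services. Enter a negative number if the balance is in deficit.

116.24

Current account = goods balance + services balance + net primary income + net secondary income
Sum of the known components = -234.29
Net exports of services = CA - (known components) = -118.05 - (-234.29) = 116.24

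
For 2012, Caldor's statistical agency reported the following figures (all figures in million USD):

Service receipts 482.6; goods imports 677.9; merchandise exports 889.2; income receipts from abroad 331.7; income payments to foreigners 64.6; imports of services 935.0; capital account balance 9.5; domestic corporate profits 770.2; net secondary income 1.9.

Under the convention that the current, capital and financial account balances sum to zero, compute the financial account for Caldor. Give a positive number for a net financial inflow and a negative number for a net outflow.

Goods balance = 889.2 - 677.9 = 211.3
Services balance = 482.6 - 935.0 = -452.4
Trade balance (goods + services) = 211.3 + (-452.4) = -241.1
Net primary income = 331.7 - 64.6 = 267.1
Net secondary income = 1.9
Current account = -241.1 + 267.1 + 1.9 = 27.9
Financial account = -(27.9 + 9.5) = -37.4

-37.4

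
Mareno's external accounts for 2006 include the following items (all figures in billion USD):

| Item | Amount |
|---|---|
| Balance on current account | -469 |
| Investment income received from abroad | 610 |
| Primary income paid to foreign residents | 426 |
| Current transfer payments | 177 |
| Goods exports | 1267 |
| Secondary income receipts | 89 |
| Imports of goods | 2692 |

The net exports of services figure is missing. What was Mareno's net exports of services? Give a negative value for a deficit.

860

Current account = goods balance + services balance + net primary income + net secondary income
Sum of the known components = -1329
Net exports of services = CA - (known components) = -469 - (-1329) = 860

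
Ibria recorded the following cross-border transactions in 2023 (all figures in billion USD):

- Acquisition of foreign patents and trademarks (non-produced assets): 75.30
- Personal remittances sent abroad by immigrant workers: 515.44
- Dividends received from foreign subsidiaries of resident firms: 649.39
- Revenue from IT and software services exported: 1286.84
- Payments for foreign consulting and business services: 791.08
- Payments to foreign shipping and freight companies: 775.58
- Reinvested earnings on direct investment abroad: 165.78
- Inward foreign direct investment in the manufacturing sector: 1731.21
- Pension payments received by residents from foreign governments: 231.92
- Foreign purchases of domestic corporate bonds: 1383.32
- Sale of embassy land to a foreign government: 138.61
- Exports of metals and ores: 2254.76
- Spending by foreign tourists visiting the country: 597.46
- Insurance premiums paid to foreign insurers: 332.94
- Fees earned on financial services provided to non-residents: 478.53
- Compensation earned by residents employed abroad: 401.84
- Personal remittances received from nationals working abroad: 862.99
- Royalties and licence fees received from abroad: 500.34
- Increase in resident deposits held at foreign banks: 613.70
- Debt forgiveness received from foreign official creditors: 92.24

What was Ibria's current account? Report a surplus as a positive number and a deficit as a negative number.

Goods: 2254.76
Services: -775.58 + 500.34 + 478.53 - 791.08 - 332.94 + 1286.84 + 597.46 = 963.57
Primary income: 165.78 + 649.39 + 401.84 = 1217.01
Secondary income: -515.44 + 231.92 + 862.99 = 579.47
Current account = 2254.76 + 963.57 + 1217.01 + 579.47 = 5014.81
(Excluded from the current account — capital account: acquisition of foreign patents and trademarks (non-produced assets) 75.30, sale of embassy land to a foreign government 138.61, debt forgiveness received from foreign official creditors 92.24; financial account: inward foreign direct investment in the manufacturing sector 1731.21, foreign purchases of domestic corporate bonds 1383.32, increase in resident deposits held at foreign banks 613.70.)

5014.81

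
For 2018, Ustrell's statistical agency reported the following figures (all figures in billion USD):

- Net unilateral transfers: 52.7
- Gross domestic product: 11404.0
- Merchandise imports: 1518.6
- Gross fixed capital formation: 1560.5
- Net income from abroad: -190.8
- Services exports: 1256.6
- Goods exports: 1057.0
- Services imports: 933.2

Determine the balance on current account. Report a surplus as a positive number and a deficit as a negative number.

Goods balance = 1057.0 - 1518.6 = -461.6
Services balance = 1256.6 - 933.2 = 323.4
Trade balance (goods + services) = -461.6 + 323.4 = -138.2
Net primary income = -190.8
Net secondary income = 52.7
Current account = -138.2 + (-190.8) + 52.7 = -276.3

-276.3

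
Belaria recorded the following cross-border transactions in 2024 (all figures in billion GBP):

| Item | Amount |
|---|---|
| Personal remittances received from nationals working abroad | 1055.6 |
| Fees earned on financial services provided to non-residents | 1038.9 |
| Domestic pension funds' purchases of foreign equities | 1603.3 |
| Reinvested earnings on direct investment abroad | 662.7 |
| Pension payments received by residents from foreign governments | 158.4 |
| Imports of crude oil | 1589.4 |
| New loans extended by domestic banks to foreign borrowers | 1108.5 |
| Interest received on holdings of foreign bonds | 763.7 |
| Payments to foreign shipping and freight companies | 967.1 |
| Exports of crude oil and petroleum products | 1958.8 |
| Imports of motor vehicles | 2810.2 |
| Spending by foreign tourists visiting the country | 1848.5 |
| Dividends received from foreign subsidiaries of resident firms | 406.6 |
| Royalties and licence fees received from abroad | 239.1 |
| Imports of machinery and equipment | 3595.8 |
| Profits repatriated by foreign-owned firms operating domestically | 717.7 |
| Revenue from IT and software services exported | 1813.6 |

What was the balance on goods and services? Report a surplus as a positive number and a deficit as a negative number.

Goods: -2810.2 - 1589.4 + 1958.8 - 3595.8 = -6036.6
Services: 1848.5 + 1813.6 + 239.1 + 1038.9 - 967.1 = 3973.0
Trade balance = -6036.6 + 3973.0 = -2063.6
(Excluded from the trade balance — secondary income: personal remittances received from nationals working abroad 1055.6, pension payments received by residents from foreign governments 158.4; financial account: domestic pension funds' purchases of foreign equities 1603.3, new loans extended by domestic banks to foreign borrowers 1108.5; primary income: reinvested earnings on direct investment abroad 662.7, interest received on holdings of foreign bonds 763.7, dividends received from foreign subsidiaries of resident firms 406.6, profits repatriated by foreign-owned firms operating domestically 717.7.)

-2063.6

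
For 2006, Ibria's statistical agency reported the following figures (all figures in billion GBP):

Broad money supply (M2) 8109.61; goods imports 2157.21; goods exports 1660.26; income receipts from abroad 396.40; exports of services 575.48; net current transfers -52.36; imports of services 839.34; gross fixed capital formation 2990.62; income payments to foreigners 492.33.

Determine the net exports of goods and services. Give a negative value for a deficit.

Goods balance = 1660.26 - 2157.21 = -496.95
Services balance = 575.48 - 839.34 = -263.86
Trade balance (goods + services) = -496.95 + (-263.86) = -760.81

-760.81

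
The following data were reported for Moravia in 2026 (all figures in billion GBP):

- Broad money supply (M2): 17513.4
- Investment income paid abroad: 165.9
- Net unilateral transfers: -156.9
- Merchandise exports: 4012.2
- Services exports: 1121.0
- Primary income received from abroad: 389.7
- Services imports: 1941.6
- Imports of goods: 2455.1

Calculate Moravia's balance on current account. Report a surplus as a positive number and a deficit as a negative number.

Goods balance = 4012.2 - 2455.1 = 1557.1
Services balance = 1121.0 - 1941.6 = -820.6
Trade balance (goods + services) = 1557.1 + (-820.6) = 736.5
Net primary income = 389.7 - 165.9 = 223.8
Net secondary income = -156.9
Current account = 736.5 + 223.8 + (-156.9) = 803.4

803.4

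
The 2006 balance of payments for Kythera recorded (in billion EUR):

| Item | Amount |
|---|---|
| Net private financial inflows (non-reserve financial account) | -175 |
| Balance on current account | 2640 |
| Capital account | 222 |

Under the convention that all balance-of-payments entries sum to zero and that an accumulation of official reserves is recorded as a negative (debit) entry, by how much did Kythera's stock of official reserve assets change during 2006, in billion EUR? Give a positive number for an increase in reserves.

Official reserve transactions balance = -(2640 + 222 + (-175)) = -2687
An accumulation of reserves is recorded as a debit (negative entry), so the change in the stock of reserves is the negative of that balance.
Change in official reserves = -(-2687) = 2687

2687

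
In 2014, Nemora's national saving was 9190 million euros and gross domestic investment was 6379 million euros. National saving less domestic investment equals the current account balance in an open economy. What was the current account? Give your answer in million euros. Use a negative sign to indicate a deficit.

2811

CA = S - I = 9190 - 6379 = 2811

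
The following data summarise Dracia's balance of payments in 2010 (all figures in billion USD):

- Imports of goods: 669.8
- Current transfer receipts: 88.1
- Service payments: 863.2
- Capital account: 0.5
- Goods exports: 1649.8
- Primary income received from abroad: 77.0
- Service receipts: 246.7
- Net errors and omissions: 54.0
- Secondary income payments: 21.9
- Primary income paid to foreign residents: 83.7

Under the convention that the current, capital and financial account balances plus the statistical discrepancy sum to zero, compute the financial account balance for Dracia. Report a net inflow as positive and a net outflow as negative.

-477.5

Goods balance = 1649.8 - 669.8 = 980.0
Services balance = 246.7 - 863.2 = -616.5
Trade balance (goods + services) = 980.0 + (-616.5) = 363.5
Net primary income = 77.0 - 83.7 = -6.7
Net secondary income = 88.1 - 21.9 = 66.2
Current account = 363.5 + (-6.7) + 66.2 = 423.0
Financial account = -(423.0 + 0.5 + 54.0) = -477.5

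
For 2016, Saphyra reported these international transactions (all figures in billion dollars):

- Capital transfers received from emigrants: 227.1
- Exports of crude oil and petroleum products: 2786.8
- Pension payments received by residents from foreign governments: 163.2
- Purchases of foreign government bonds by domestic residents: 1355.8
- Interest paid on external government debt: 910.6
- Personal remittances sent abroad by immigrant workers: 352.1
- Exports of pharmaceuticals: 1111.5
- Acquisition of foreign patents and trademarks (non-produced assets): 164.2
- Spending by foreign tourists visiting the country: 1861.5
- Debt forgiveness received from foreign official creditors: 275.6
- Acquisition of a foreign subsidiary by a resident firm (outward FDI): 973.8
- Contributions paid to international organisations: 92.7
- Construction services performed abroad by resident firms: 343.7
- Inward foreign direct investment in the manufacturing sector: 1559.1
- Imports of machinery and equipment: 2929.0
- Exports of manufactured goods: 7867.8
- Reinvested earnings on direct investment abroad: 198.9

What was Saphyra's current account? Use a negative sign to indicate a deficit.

10049.0

Goods: 1111.5 - 2929.0 + 2786.8 + 7867.8 = 8837.1
Services: 343.7 + 1861.5 = 2205.2
Primary income: 198.9 - 910.6 = -711.7
Secondary income: -352.1 - 92.7 + 163.2 = -281.6
Current account = 8837.1 + 2205.2 + (-711.7) + (-281.6) = 10049.0
(Excluded from the current account — capital account: capital transfers received from emigrants 227.1, acquisition of foreign patents and trademarks (non-produced assets) 164.2, debt forgiveness received from foreign official creditors 275.6; financial account: purchases of foreign government bonds by domestic residents 1355.8, acquisition of a foreign subsidiary by a resident firm (outward FDI) 973.8, inward foreign direct investment in the manufacturing sector 1559.1.)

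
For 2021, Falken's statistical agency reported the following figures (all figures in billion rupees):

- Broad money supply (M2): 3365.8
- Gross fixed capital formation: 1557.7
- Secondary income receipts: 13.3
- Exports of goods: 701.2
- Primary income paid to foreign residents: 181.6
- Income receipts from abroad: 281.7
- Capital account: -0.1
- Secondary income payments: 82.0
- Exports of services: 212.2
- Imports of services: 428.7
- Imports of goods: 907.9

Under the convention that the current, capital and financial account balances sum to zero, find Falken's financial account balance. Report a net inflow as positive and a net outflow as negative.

391.9

Goods balance = 701.2 - 907.9 = -206.7
Services balance = 212.2 - 428.7 = -216.5
Trade balance (goods + services) = -206.7 + (-216.5) = -423.2
Net primary income = 281.7 - 181.6 = 100.1
Net secondary income = 13.3 - 82.0 = -68.7
Current account = -423.2 + 100.1 + (-68.7) = -391.8
Financial account = -(-391.8 + (-0.1)) = 391.9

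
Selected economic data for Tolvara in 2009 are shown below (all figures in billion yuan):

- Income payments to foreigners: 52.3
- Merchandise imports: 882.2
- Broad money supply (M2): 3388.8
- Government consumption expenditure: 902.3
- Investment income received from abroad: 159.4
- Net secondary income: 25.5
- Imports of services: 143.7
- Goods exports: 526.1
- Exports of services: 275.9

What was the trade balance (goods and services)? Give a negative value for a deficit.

-223.9

Goods balance = 526.1 - 882.2 = -356.1
Services balance = 275.9 - 143.7 = 132.2
Trade balance (goods + services) = -356.1 + 132.2 = -223.9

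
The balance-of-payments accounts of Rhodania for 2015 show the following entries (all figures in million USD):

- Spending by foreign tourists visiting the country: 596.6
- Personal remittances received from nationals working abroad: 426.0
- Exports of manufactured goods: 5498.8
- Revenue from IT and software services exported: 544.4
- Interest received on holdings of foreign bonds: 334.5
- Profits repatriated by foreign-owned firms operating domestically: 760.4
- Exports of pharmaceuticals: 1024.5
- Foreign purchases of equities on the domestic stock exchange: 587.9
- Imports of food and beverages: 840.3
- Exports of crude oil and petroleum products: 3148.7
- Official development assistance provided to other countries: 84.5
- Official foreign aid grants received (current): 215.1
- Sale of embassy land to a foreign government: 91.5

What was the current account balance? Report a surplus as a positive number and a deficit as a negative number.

10103.4

Goods: 3148.7 + 5498.8 - 840.3 + 1024.5 = 8831.7
Services: 544.4 + 596.6 = 1141.0
Primary income: -760.4 + 334.5 = -425.9
Secondary income: -84.5 + 426.0 + 215.1 = 556.6
Current account = 8831.7 + 1141.0 + (-425.9) + 556.6 = 10103.4
(Excluded from the current account — financial account: foreign purchases of equities on the domestic stock exchange 587.9; capital account: sale of embassy land to a foreign government 91.5.)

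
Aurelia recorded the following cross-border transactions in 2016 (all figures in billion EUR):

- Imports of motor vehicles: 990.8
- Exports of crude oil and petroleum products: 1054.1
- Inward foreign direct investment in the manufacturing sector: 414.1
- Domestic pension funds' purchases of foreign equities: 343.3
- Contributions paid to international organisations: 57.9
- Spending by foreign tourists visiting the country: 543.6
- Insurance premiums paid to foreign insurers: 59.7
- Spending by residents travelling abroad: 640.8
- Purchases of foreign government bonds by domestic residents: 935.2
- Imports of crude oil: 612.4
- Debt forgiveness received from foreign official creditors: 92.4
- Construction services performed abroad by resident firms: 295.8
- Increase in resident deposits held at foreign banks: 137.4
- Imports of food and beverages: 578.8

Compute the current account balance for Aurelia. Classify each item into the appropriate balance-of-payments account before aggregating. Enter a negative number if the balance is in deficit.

-1046.9

Goods: 1054.1 - 578.8 - 990.8 - 612.4 = -1127.9
Services: 543.6 - 640.8 - 59.7 + 295.8 = 138.9
Secondary income: -57.9
Current account = (-1127.9) + 138.9 + (-57.9) = -1046.9
(Excluded from the current account — financial account: inward foreign direct investment in the manufacturing sector 414.1, domestic pension funds' purchases of foreign equities 343.3, purchases of foreign government bonds by domestic residents 935.2, increase in resident deposits held at foreign banks 137.4; capital account: debt forgiveness received from foreign official creditors 92.4.)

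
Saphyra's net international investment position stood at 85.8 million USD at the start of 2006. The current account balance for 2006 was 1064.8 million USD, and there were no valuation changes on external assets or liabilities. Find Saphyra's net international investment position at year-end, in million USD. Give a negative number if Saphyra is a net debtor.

With no valuation effects, change in NIIP = current account = 1064.8
End-of-year NIIP = 85.8 + 1064.8 = 1150.6

1150.6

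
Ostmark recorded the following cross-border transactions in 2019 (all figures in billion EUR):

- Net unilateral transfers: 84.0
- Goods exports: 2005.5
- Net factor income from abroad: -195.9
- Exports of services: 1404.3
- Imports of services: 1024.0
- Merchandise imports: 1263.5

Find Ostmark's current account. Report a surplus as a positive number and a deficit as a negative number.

Goods balance = 2005.5 - 1263.5 = 742.0
Services balance = 1404.3 - 1024.0 = 380.3
Trade balance (goods + services) = 742.0 + 380.3 = 1122.3
Net primary income = -195.9
Net secondary income = 84.0
Current account = 1122.3 + (-195.9) + 84.0 = 1010.4

1010.4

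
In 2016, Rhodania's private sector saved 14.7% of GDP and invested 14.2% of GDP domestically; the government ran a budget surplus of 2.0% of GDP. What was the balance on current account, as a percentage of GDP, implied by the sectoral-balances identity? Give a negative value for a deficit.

By the sectoral-balances identity, CA = (S_private - I) + (T - G).
Private balance = 14.7 - 14.2 = 0.5
Government balance (T - G) = 2.0
CA = 0.5 + 2.0 = 2.5

2.5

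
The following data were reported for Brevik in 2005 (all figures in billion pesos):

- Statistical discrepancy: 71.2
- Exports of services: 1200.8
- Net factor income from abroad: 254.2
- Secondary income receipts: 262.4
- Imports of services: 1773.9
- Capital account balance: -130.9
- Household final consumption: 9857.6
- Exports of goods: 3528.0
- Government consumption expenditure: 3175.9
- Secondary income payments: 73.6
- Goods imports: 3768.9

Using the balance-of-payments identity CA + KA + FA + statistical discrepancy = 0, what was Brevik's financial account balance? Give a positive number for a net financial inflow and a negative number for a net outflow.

Goods balance = 3528.0 - 3768.9 = -240.9
Services balance = 1200.8 - 1773.9 = -573.1
Trade balance (goods + services) = -240.9 + (-573.1) = -814.0
Net primary income = 254.2
Net secondary income = 262.4 - 73.6 = 188.8
Current account = -814.0 + 254.2 + 188.8 = -371.0
Financial account = -(-371.0 + (-130.9) + 71.2) = 430.7

430.7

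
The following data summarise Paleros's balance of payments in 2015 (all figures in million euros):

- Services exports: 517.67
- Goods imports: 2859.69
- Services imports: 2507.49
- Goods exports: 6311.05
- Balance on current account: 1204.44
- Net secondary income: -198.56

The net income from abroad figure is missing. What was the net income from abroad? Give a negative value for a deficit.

Current account = goods balance + services balance + net primary income + net secondary income
Sum of the known components = 1262.98
Net income from abroad = CA - (known components) = 1204.44 - 1262.98 = -58.54

-58.54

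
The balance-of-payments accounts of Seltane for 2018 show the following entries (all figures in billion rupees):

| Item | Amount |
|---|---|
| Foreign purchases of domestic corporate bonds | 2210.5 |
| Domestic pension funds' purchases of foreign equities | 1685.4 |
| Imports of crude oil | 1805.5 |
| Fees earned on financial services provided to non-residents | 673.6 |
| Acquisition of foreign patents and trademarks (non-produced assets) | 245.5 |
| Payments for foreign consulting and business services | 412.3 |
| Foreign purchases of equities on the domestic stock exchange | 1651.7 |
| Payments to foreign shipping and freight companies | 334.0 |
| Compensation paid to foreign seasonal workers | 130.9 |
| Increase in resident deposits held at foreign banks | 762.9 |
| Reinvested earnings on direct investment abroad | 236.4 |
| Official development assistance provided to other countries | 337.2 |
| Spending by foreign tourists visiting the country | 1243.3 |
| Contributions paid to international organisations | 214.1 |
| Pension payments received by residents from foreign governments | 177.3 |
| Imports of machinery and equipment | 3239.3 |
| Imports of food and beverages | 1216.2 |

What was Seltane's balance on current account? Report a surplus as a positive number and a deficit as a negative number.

-5358.9

Goods: -3239.3 - 1805.5 - 1216.2 = -6261.0
Services: -334.0 - 412.3 + 673.6 + 1243.3 = 1170.6
Primary income: 236.4 - 130.9 = 105.5
Secondary income: 177.3 - 214.1 - 337.2 = -374.0
Current account = (-6261.0) + 1170.6 + 105.5 + (-374.0) = -5358.9
(Excluded from the current account — financial account: foreign purchases of domestic corporate bonds 2210.5, domestic pension funds' purchases of foreign equities 1685.4, foreign purchases of equities on the domestic stock exchange 1651.7, increase in resident deposits held at foreign banks 762.9; capital account: acquisition of foreign patents and trademarks (non-produced assets) 245.5.)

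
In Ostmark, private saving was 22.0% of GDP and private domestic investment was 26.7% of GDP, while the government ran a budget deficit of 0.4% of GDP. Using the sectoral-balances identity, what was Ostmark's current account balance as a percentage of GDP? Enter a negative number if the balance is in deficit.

By the sectoral-balances identity, CA = (S_private - I) + (T - G).
Private balance = 22.0 - 26.7 = -4.7
Government balance (T - G) = -0.4
CA = -4.7 + (-0.4) = -5.1

-5.1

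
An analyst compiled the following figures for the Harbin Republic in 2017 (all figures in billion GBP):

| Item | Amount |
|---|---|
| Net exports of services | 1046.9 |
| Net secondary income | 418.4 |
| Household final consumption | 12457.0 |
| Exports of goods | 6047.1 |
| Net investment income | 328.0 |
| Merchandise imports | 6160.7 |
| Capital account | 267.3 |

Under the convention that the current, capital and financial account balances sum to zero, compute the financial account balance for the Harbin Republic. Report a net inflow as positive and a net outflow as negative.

Goods balance = 6047.1 - 6160.7 = -113.6
Services balance = 1046.9
Trade balance (goods + services) = -113.6 + 1046.9 = 933.3
Net primary income = 328.0
Net secondary income = 418.4
Current account = 933.3 + 328.0 + 418.4 = 1679.7
Financial account = -(1679.7 + 267.3) = -1947.0

-1947.0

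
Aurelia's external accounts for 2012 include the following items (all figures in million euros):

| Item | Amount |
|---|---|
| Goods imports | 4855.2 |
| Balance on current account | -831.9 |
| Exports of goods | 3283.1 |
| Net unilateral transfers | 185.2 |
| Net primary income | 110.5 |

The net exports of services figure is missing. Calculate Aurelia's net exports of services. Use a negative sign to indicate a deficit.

444.5

Current account = goods balance + services balance + net primary income + net secondary income
Sum of the known components = -1276.4
Net exports of services = CA - (known components) = -831.9 - (-1276.4) = 444.5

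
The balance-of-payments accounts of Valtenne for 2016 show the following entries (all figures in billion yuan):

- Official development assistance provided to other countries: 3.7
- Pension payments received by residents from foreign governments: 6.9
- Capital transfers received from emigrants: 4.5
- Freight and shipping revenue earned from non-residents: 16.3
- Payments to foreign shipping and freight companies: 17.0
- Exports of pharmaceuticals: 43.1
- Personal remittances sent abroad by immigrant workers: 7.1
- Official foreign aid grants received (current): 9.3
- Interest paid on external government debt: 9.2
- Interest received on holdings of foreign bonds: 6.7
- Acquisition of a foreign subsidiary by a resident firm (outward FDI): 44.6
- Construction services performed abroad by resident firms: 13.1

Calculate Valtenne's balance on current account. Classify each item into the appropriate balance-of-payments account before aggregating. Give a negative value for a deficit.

58.4

Goods: 43.1
Services: 13.1 - 17.0 + 16.3 = 12.4
Primary income: 6.7 - 9.2 = -2.5
Secondary income: -3.7 - 7.1 + 6.9 + 9.3 = 5.4
Current account = 43.1 + 12.4 + (-2.5) + 5.4 = 58.4
(Excluded from the current account — capital account: capital transfers received from emigrants 4.5; financial account: acquisition of a foreign subsidiary by a resident firm (outward FDI) 44.6.)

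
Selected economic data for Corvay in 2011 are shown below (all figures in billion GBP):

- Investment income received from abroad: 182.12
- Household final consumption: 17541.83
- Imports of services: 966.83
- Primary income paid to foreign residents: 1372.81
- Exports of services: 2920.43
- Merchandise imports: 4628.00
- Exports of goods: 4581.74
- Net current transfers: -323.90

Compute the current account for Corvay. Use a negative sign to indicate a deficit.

392.75

Goods balance = 4581.74 - 4628.00 = -46.26
Services balance = 2920.43 - 966.83 = 1953.60
Trade balance (goods + services) = -46.26 + 1953.60 = 1907.34
Net primary income = 182.12 - 1372.81 = -1190.69
Net secondary income = -323.90
Current account = 1907.34 + (-1190.69) + (-323.90) = 392.75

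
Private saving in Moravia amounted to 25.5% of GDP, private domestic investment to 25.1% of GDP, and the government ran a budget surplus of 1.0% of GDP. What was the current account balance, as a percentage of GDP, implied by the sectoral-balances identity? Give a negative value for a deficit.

1.4

By the sectoral-balances identity, CA = (S_private - I) + (T - G).
Private balance = 25.5 - 25.1 = 0.4
Government balance (T - G) = 1.0
CA = 0.4 + 1.0 = 1.4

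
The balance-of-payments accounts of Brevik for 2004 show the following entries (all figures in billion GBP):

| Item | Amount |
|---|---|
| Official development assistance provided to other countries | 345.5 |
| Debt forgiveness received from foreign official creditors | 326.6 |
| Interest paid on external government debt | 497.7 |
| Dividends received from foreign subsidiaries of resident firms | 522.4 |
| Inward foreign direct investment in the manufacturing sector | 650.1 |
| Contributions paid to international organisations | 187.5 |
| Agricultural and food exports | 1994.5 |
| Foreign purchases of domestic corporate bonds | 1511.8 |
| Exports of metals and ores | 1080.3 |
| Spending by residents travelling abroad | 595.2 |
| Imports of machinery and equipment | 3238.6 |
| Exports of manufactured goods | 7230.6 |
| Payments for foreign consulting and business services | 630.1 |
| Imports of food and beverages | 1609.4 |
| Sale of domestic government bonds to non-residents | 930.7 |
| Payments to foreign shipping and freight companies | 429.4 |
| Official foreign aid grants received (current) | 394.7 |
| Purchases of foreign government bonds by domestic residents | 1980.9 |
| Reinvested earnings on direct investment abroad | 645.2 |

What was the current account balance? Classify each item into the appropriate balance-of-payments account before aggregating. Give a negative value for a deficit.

Goods: 1080.3 - 3238.6 + 1994.5 - 1609.4 + 7230.6 = 5457.4
Services: -595.2 - 429.4 - 630.1 = -1654.7
Primary income: -497.7 + 645.2 + 522.4 = 669.9
Secondary income: -187.5 - 345.5 + 394.7 = -138.3
Current account = 5457.4 + (-1654.7) + 669.9 + (-138.3) = 4334.3
(Excluded from the current account — capital account: debt forgiveness received from foreign official creditors 326.6; financial account: inward foreign direct investment in the manufacturing sector 650.1, foreign purchases of domestic corporate bonds 1511.8, sale of domestic government bonds to non-residents 930.7, purchases of foreign government bonds by domestic residents 1980.9.)

4334.3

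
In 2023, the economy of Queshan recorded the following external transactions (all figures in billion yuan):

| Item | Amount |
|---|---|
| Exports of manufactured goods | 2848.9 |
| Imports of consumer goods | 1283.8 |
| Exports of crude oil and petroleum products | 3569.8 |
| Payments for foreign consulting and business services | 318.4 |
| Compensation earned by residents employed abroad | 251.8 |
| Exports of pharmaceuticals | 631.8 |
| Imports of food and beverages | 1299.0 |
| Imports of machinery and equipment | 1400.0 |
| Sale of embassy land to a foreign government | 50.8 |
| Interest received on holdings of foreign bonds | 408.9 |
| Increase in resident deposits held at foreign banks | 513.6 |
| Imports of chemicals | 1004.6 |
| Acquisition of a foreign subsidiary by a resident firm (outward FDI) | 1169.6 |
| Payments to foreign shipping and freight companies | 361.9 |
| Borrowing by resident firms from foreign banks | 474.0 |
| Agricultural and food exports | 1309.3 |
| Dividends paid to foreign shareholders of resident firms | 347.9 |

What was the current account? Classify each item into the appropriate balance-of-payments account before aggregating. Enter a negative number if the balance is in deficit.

Goods: 3569.8 - 1299.0 - 1283.8 + 2848.9 + 631.8 - 1400.0 + 1309.3 - 1004.6 = 3372.4
Services: -318.4 - 361.9 = -680.3
Primary income: 408.9 + 251.8 - 347.9 = 312.8
Current account = 3372.4 + (-680.3) + 312.8 = 3004.9
(Excluded from the current account — capital account: sale of embassy land to a foreign government 50.8; financial account: increase in resident deposits held at foreign banks 513.6, acquisition of a foreign subsidiary by a resident firm (outward FDI) 1169.6, borrowing by resident firms from foreign banks 474.0.)

3004.9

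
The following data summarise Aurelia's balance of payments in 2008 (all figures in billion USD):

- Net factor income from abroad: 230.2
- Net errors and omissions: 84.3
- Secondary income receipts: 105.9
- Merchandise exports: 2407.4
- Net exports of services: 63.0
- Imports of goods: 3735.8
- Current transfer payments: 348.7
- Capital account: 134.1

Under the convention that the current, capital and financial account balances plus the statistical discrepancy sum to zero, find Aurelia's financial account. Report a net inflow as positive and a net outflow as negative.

Goods balance = 2407.4 - 3735.8 = -1328.4
Services balance = 63.0
Trade balance (goods + services) = -1328.4 + 63.0 = -1265.4
Net primary income = 230.2
Net secondary income = 105.9 - 348.7 = -242.8
Current account = -1265.4 + 230.2 + (-242.8) = -1278.0
Financial account = -(-1278.0 + 134.1 + 84.3) = 1059.6

1059.6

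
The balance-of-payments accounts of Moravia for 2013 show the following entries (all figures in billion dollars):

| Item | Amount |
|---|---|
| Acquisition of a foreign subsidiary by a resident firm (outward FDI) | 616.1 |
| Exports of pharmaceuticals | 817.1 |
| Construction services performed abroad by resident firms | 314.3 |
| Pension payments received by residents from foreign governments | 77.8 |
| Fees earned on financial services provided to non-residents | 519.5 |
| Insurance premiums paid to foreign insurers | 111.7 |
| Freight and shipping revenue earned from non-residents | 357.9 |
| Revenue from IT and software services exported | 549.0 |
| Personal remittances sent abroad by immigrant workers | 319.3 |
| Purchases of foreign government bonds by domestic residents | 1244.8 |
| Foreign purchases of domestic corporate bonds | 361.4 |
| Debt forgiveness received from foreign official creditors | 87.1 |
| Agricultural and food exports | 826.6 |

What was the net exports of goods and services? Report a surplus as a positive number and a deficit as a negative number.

Goods: 826.6 + 817.1 = 1643.7
Services: 357.9 - 111.7 + 314.3 + 519.5 + 549.0 = 1629.0
Trade balance = 1643.7 + 1629.0 = 3272.7
(Excluded from the trade balance — financial account: acquisition of a foreign subsidiary by a resident firm (outward FDI) 616.1, purchases of foreign government bonds by domestic residents 1244.8, foreign purchases of domestic corporate bonds 361.4; secondary income: pension payments received by residents from foreign governments 77.8, personal remittances sent abroad by immigrant workers 319.3; capital account: debt forgiveness received from foreign official creditors 87.1.)

3272.7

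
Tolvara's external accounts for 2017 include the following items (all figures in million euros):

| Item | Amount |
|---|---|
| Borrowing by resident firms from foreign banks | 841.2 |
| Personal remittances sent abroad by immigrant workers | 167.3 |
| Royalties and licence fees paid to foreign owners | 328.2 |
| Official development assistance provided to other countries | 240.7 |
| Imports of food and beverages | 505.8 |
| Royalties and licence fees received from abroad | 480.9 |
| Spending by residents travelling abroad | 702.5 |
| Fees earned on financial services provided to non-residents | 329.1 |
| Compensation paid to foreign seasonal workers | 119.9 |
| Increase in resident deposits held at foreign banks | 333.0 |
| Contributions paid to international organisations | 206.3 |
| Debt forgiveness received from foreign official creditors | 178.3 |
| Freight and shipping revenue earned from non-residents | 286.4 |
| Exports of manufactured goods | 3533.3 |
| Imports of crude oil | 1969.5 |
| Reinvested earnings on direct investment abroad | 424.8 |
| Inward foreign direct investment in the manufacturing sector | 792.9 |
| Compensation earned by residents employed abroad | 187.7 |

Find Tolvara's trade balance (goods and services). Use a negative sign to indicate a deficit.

1123.7

Goods: 3533.3 - 1969.5 - 505.8 = 1058.0
Services: 286.4 - 328.2 + 329.1 + 480.9 - 702.5 = 65.7
Trade balance = 1058.0 + 65.7 = 1123.7
(Excluded from the trade balance — financial account: borrowing by resident firms from foreign banks 841.2, increase in resident deposits held at foreign banks 333.0, inward foreign direct investment in the manufacturing sector 792.9; secondary income: personal remittances sent abroad by immigrant workers 167.3, official development assistance provided to other countries 240.7, contributions paid to international organisations 206.3; primary income: compensation paid to foreign seasonal workers 119.9, reinvested earnings on direct investment abroad 424.8, compensation earned by residents employed abroad 187.7; capital account: debt forgiveness received from foreign official creditors 178.3.)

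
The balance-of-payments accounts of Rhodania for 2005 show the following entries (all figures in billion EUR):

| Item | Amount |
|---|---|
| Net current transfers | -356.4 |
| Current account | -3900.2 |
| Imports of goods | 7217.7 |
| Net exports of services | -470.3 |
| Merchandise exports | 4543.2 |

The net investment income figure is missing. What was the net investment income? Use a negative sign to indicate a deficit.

Current account = goods balance + services balance + net primary income + net secondary income
Sum of the known components = -3501.2
Net investment income = CA - (known components) = -3900.2 - (-3501.2) = -399.0

-399.0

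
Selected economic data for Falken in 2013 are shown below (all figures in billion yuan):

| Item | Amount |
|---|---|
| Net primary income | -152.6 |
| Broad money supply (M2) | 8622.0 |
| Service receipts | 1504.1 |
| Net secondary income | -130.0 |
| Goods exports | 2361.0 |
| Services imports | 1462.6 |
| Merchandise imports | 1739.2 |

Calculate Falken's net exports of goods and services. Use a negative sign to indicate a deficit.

663.3

Goods balance = 2361.0 - 1739.2 = 621.8
Services balance = 1504.1 - 1462.6 = 41.5
Trade balance (goods + services) = 621.8 + 41.5 = 663.3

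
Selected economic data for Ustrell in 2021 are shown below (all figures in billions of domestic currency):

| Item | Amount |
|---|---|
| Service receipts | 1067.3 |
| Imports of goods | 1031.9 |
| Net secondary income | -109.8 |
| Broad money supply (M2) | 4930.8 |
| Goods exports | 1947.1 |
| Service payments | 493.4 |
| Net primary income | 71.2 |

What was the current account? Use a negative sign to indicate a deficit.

1450.5

Goods balance = 1947.1 - 1031.9 = 915.2
Services balance = 1067.3 - 493.4 = 573.9
Trade balance (goods + services) = 915.2 + 573.9 = 1489.1
Net primary income = 71.2
Net secondary income = -109.8
Current account = 1489.1 + 71.2 + (-109.8) = 1450.5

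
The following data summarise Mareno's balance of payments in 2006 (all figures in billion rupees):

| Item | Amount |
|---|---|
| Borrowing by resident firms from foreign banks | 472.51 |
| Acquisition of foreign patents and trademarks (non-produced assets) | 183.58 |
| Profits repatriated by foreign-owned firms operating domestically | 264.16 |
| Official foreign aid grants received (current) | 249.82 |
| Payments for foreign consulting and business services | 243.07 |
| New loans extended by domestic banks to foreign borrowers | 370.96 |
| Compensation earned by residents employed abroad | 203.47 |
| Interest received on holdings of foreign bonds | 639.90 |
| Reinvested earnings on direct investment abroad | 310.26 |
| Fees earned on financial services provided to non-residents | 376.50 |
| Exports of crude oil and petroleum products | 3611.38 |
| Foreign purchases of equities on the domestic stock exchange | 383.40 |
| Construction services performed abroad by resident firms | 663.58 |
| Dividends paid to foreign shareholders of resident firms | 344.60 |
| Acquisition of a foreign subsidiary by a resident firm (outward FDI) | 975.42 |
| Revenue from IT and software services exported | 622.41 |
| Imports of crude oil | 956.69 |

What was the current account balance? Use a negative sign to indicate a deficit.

Goods: -956.69 + 3611.38 = 2654.69
Services: 622.41 - 243.07 + 376.50 + 663.58 = 1419.42
Primary income: -344.60 + 310.26 + 203.47 - 264.16 + 639.90 = 544.87
Secondary income: 249.82
Current account = 2654.69 + 1419.42 + 544.87 + 249.82 = 4868.80
(Excluded from the current account — financial account: borrowing by resident firms from foreign banks 472.51, new loans extended by domestic banks to foreign borrowers 370.96, foreign purchases of equities on the domestic stock exchange 383.40, acquisition of a foreign subsidiary by a resident firm (outward FDI) 975.42; capital account: acquisition of foreign patents and trademarks (non-produced assets) 183.58.)

4868.80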